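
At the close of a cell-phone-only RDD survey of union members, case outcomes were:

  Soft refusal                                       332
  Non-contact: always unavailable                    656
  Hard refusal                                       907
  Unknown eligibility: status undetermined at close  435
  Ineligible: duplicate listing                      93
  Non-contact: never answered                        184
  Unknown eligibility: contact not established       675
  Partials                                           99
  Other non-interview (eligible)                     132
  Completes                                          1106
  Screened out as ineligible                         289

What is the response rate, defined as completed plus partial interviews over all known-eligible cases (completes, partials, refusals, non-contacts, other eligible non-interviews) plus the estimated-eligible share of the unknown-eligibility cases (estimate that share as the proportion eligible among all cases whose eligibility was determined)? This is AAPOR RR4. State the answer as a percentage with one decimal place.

27.3%

Refusals = 907 + 332 = 1239
No answer / not reached = 184 + 656 = 840
Undetermined eligibility = 675 + 435 = 1110
Screened out, ineligible = 289 + 93 = 382
Num: 1106 + 99 = 1205
Known eligible: 1106 + 99 + 1239 + 840 + 132 = 3416
e = 3416 / (3416 + 382) = 3416 / 3798 = 0.8994
Estimated eligible among unknowns: 0.8994 × 1110 = 998.33
Base: 3416 + 998.33 = 4414.33
RR4 = 1205 / 4414.33 = 0.2730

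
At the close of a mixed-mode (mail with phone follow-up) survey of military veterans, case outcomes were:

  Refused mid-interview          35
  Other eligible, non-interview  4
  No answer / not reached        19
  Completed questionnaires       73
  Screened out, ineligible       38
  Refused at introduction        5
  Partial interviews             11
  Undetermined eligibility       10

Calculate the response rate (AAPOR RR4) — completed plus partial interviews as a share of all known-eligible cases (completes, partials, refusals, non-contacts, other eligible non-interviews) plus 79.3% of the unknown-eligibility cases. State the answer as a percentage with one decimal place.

Refusals = 5 + 35 = 40
Top: 73 + 11 = 84
Determined eligible: 73 + 11 + 40 + 19 + 4 = 147
e × U: 0.7930 × 10 = 7.93
Denom: 147 + 7.93 = 154.93
RR4 = 84 / 154.93 = 0.5422

54.2%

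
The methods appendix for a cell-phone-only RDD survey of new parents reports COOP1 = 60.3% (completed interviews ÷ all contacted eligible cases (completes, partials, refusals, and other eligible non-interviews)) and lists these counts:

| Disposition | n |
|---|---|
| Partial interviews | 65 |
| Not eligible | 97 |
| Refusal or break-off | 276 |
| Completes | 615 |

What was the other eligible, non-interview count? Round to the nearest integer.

64

COOP1 = 615 / D = 0.603
D = 615 / 0.603 = 1019.9
Remaining denominator categories sum to 956
other eligible, non-interview = 1019.9 − 956 ≈ 64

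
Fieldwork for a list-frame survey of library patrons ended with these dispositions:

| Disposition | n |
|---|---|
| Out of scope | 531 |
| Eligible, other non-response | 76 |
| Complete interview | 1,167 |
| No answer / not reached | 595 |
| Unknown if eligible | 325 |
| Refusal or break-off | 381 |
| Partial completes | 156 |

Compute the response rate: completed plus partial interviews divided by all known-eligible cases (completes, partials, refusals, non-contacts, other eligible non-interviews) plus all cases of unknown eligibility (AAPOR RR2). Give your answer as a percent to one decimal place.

Numerator: 1167 + 156 = 1323
Denom: 1167 + 156 + 381 + 595 + 76 + 325 = 2700
RR2 = 1323 / 2700 = 0.4900

49.0%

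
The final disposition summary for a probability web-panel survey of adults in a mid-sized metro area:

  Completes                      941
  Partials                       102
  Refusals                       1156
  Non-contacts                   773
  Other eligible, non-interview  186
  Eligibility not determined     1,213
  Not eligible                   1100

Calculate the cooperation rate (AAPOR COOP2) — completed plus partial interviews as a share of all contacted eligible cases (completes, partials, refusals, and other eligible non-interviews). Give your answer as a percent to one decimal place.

Numerator: 941 + 102 = 1043
Denom: 941 + 102 + 1156 + 186 = 2385
COOP2 = 1043 / 2385 = 0.4373

43.7%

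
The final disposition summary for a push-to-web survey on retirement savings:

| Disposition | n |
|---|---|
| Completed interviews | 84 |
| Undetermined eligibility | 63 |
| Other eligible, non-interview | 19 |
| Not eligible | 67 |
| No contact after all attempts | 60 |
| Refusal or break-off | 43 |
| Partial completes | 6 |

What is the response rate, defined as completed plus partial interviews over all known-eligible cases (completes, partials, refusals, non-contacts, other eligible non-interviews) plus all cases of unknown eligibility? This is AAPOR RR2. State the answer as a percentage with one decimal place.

32.7%

Num = 84 + 6 = 90
Denom = 84 + 6 + 43 + 60 + 19 + 63 = 275
RR2 = 90 / 275 = 0.3273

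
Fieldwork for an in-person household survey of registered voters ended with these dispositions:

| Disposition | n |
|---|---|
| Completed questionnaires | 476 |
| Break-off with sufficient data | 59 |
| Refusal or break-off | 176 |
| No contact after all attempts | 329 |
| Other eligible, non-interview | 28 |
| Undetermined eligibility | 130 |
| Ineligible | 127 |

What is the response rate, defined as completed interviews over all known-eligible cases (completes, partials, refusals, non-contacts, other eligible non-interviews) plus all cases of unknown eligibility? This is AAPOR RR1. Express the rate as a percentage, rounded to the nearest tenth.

Top → 476
Denominator → 476 + 59 + 176 + 329 + 28 + 130 = 1198
RR1 = 476 / 1198 = 0.3973

39.7%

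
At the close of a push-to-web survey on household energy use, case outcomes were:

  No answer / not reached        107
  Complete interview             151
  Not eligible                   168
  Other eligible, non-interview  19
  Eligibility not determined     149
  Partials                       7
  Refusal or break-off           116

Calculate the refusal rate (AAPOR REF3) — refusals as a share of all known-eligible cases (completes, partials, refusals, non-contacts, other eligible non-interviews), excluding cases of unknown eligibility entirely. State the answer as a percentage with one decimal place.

Numerator = 116
Base = 151 + 7 + 116 + 107 + 19 = 400
REF3 = 116 / 400 = 0.2900

29.0%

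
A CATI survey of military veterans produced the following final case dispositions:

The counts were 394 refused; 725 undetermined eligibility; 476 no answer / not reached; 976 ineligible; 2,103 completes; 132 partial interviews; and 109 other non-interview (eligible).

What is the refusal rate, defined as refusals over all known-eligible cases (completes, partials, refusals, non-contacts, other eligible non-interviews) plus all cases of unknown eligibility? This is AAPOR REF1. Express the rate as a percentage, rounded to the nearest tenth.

Numerator = 394
Denom = 2103 + 132 + 394 + 476 + 109 + 725 = 3939
REF1 = 394 / 3939 = 0.1000

10.0%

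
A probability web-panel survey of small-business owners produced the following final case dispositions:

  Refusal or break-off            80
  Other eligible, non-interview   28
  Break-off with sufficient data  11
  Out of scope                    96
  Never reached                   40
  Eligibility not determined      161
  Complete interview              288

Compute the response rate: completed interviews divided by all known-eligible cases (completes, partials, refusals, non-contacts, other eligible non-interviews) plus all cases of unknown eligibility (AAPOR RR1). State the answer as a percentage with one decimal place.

Top → 288
Denominator → 288 + 11 + 80 + 40 + 28 + 161 = 608
RR1 = 288 / 608 = 0.4737

47.4%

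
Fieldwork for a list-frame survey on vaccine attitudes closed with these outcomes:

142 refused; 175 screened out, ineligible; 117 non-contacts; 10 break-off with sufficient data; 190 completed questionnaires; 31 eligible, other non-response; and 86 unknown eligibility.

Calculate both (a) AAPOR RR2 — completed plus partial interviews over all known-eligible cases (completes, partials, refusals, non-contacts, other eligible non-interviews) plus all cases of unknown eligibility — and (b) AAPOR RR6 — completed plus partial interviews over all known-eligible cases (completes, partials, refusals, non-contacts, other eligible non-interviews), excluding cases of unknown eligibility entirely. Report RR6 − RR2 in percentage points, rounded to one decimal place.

Top = 190 + 10 = 200
Denom = 190 + 10 + 142 + 117 + 31 + 86 = 576
RR2 = 200 / 576 = 0.3472
Denom = 190 + 10 + 142 + 117 + 31 = 490
RR6 = 200 / 490 = 0.4082
Difference = 40.82 − 34.72 = 6.10 percentage points

6.1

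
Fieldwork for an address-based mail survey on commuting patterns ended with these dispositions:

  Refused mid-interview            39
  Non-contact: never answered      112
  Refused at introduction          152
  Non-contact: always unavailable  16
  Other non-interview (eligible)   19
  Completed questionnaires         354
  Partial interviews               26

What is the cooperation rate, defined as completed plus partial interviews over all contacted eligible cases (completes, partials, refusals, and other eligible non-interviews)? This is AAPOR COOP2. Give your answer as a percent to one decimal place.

Refusal or break-off = 152 + 39 = 191
Never reached = 112 + 16 = 128
Num → 354 + 26 = 380
Denom → 354 + 26 + 191 + 19 = 590
COOP2 = 380 / 590 = 0.6441

64.4%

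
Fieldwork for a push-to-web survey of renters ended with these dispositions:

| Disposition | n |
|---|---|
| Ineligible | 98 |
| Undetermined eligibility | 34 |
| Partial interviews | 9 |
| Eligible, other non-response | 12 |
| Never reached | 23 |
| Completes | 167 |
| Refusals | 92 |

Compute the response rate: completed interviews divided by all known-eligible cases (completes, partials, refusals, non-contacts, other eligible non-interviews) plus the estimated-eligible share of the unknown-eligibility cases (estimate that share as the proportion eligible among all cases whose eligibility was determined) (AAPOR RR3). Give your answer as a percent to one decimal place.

50.8%

Numerator = 167
Determined eligible = 167 + 9 + 92 + 23 + 12 = 303
e = 303 / (303 + 98) = 303 / 401 = 0.7556
e × U = 0.7556 × 34 = 25.69
Base = 303 + 25.69 = 328.69
RR3 = 167 / 328.69 = 0.5081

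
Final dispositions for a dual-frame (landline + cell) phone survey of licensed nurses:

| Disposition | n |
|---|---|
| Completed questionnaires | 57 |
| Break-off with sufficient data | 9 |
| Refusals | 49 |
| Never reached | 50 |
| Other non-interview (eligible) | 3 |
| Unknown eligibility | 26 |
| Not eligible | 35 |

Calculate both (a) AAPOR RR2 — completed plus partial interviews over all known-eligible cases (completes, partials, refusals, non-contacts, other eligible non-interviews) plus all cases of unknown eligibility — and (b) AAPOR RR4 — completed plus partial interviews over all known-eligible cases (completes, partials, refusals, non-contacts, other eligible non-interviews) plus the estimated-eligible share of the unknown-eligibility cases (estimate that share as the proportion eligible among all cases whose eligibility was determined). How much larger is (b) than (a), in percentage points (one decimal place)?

Num → 57 + 9 = 66
Denominator → 57 + 9 + 49 + 50 + 3 + 26 = 194
RR2 = 66 / 194 = 0.3402
Eligible (known) → 57 + 9 + 49 + 50 + 3 = 168
e = 168 / (168 + 35) = 168 / 203 = 0.8276
Estimated eligible among unknowns → 0.8276 × 26 = 21.52
Denominator → 168 + 21.52 = 189.52
RR4 = 66 / 189.52 = 0.3482
Difference = 34.82 − 34.02 = 0.80 percentage points

0.8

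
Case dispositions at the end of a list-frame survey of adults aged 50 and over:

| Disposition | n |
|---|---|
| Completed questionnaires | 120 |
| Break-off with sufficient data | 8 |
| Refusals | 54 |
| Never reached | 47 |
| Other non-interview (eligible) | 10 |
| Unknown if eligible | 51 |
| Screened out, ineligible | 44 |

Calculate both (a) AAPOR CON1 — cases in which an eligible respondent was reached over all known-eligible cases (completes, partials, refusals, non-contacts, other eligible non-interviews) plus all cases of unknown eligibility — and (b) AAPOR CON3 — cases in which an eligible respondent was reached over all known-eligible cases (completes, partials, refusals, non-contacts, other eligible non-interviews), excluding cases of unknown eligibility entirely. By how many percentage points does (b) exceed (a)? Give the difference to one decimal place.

Top: 120 + 8 + 54 + 10 = 192
Denominator: 120 + 8 + 54 + 47 + 10 + 51 = 290
CON1 = 192 / 290 = 0.6621
Denominator: 120 + 8 + 54 + 47 + 10 = 239
CON3 = 192 / 239 = 0.8033
Difference = 80.33 − 66.21 = 14.12 percentage points

14.1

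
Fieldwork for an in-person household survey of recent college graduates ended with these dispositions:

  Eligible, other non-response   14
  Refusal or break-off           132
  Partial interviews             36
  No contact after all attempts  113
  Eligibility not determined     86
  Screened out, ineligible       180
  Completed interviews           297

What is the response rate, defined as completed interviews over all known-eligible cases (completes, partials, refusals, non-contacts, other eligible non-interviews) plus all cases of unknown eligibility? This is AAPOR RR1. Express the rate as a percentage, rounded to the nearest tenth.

43.8%

Top: 297
Denominator: 297 + 36 + 132 + 113 + 14 + 86 = 678
RR1 = 297 / 678 = 0.4381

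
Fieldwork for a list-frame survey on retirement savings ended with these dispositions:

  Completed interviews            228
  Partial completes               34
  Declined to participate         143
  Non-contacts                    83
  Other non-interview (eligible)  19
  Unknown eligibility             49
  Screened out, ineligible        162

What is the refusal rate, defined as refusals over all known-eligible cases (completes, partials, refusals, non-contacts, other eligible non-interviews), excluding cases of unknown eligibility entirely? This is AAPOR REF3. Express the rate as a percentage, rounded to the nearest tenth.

Num = 143
Denominator = 228 + 34 + 143 + 83 + 19 = 507
REF3 = 143 / 507 = 0.2821

28.2%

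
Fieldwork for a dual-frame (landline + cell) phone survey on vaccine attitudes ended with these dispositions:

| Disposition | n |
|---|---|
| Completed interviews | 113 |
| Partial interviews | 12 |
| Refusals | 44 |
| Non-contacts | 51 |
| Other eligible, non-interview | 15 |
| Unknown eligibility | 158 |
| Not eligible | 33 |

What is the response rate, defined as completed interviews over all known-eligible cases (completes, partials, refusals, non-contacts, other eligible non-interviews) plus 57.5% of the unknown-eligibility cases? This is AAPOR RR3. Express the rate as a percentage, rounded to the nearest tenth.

34.7%

Numerator → 113
Eligible (known) → 113 + 12 + 44 + 51 + 15 = 235
e × U → 0.5750 × 158 = 90.85
Base → 235 + 90.85 = 325.85
RR3 = 113 / 325.85 = 0.3468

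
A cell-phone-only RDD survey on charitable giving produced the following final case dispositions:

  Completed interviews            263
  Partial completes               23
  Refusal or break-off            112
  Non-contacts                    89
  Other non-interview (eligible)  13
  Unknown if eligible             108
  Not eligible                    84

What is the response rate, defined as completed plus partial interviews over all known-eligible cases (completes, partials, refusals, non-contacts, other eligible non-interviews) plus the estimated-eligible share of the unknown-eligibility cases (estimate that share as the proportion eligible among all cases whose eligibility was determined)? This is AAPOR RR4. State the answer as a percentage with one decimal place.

Top: 263 + 23 = 286
Known eligible: 263 + 23 + 112 + 89 + 13 = 500
e = 500 / (500 + 84) = 500 / 584 = 0.8562
Estimated eligible among unknowns: 0.8562 × 108 = 92.47
Base: 500 + 92.47 = 592.47
RR4 = 286 / 592.47 = 0.4827

48.3%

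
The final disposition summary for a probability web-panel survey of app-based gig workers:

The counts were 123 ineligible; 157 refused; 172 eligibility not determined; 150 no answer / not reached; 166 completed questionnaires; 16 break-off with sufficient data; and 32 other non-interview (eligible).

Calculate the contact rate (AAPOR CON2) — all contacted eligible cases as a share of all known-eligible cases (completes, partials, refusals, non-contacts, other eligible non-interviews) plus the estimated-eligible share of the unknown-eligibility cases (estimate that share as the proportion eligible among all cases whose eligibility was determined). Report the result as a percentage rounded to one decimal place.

56.2%

Numerator: 166 + 16 + 157 + 32 = 371
Determined eligible: 166 + 16 + 157 + 150 + 32 = 521
e = 521 / (521 + 123) = 521 / 644 = 0.8090
Eligible share of unknowns: 0.8090 × 172 = 139.15
Denominator: 521 + 139.15 = 660.15
CON2 = 371 / 660.15 = 0.5620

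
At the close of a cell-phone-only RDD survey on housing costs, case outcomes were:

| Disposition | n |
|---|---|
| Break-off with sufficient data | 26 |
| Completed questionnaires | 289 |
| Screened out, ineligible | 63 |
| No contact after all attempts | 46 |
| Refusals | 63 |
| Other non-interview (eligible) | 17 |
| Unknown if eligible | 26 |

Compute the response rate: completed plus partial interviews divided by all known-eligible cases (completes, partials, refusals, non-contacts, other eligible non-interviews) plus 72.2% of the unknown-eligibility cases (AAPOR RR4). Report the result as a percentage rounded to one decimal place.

Numerator: 289 + 26 = 315
Eligible (known): 289 + 26 + 63 + 46 + 17 = 441
Estimated eligible among unknowns: 0.7220 × 26 = 18.77
Denom: 441 + 18.77 = 459.77
RR4 = 315 / 459.77 = 0.6851

68.5%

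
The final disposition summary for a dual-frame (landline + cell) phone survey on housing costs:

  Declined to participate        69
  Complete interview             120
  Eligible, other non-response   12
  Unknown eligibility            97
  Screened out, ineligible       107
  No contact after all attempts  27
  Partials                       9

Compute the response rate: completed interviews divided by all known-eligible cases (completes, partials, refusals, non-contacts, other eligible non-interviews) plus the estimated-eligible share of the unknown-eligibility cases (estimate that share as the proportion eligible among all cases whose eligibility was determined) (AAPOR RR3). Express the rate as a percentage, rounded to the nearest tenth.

39.5%

Top: 120
Determined eligible: 120 + 9 + 69 + 27 + 12 = 237
e = 237 / (237 + 107) = 237 / 344 = 0.6890
Eligible share of unknowns: 0.6890 × 97 = 66.83
Denominator: 237 + 66.83 = 303.83
RR3 = 120 / 303.83 = 0.3950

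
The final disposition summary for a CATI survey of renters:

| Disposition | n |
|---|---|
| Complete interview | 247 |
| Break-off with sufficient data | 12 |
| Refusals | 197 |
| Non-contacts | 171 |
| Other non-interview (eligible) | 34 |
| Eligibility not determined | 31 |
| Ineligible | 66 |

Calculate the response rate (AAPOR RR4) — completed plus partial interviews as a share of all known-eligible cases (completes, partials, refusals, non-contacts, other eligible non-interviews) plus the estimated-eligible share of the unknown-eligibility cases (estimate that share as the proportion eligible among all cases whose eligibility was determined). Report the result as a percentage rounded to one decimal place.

37.6%

Numerator → 247 + 12 = 259
Determined eligible → 247 + 12 + 197 + 171 + 34 = 661
e = 661 / (661 + 66) = 661 / 727 = 0.9092
Eligible share of unknowns → 0.9092 × 31 = 28.19
Denominator → 661 + 28.19 = 689.19
RR4 = 259 / 689.19 = 0.3758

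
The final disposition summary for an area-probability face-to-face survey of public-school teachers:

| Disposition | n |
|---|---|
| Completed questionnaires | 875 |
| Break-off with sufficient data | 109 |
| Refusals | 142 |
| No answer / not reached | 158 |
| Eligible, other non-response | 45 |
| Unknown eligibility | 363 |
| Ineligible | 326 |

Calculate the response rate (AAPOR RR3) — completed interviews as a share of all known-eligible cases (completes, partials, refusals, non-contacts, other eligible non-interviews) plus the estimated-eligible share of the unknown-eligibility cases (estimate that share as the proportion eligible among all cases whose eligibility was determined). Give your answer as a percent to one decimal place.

Top = 875
Determined eligible = 875 + 109 + 142 + 158 + 45 = 1329
e = 1329 / (1329 + 326) = 1329 / 1655 = 0.8030
Estimated eligible among unknowns = 0.8030 × 363 = 291.49
Base = 1329 + 291.49 = 1620.49
RR3 = 875 / 1620.49 = 0.5400

54.0%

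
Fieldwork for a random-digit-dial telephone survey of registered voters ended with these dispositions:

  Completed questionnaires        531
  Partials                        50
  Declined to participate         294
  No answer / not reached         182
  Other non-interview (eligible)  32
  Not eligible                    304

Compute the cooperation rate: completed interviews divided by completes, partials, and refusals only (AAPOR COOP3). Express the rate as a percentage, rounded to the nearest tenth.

Num = 531
Denominator = 531 + 50 + 294 = 875
COOP3 = 531 / 875 = 0.6069

60.7%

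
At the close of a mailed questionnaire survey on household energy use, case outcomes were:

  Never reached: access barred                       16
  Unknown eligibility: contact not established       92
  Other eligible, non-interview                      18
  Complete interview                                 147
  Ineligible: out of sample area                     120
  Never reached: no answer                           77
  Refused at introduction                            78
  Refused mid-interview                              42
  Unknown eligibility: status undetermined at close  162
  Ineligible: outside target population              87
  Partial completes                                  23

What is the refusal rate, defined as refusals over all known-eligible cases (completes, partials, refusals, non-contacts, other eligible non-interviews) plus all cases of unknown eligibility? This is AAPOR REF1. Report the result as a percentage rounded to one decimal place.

Refused = 78 + 42 = 120
No answer / not reached = 77 + 16 = 93
Undetermined eligibility = 92 + 162 = 254
Ineligible = 87 + 120 = 207
Numerator = 120
Denominator = 147 + 23 + 120 + 93 + 18 + 254 = 655
REF1 = 120 / 655 = 0.1832

18.3%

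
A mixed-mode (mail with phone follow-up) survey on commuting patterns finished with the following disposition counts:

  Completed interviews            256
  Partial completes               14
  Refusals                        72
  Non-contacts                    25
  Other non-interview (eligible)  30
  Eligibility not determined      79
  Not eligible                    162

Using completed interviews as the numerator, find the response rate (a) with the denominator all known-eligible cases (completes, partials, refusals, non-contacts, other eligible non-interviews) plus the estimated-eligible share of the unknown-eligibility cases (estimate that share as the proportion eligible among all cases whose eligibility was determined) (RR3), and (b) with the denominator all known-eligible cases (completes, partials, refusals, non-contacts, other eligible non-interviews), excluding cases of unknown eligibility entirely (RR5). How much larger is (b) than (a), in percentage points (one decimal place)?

8.0

Num = 256
Known eligible = 256 + 14 + 72 + 25 + 30 = 397
e = 397 / (397 + 162) = 397 / 559 = 0.7102
Eligible share of unknowns = 0.7102 × 79 = 56.11
Denominator = 397 + 56.11 = 453.11
RR3 = 256 / 453.11 = 0.5650
Denominator = 256 + 14 + 72 + 25 + 30 = 397
RR5 = 256 / 397 = 0.6448
Difference = 64.48 − 56.50 = 7.98 percentage points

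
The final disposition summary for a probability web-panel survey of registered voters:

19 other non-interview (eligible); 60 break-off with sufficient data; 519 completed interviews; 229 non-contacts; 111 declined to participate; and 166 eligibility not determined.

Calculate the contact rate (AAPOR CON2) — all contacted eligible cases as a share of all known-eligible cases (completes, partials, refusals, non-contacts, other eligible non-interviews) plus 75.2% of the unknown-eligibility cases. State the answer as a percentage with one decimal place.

Top: 519 + 60 + 111 + 19 = 709
Eligible (known): 519 + 60 + 111 + 229 + 19 = 938
Estimated eligible among unknowns: 0.7520 × 166 = 124.83
Base: 938 + 124.83 = 1062.83
CON2 = 709 / 1062.83 = 0.6671

66.7%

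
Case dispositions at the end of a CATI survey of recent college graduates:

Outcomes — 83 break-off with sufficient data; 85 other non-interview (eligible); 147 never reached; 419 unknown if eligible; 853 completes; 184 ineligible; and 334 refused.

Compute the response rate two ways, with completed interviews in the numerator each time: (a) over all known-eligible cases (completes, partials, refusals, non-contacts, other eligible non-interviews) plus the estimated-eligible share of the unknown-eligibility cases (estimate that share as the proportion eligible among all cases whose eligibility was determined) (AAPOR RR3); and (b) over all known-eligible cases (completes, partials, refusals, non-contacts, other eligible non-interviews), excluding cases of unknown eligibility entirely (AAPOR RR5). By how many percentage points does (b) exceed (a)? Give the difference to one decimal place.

Numerator → 853
Known eligible → 853 + 83 + 334 + 147 + 85 = 1502
e = 1502 / (1502 + 184) = 1502 / 1686 = 0.8909
e × U → 0.8909 × 419 = 373.29
Denominator → 1502 + 373.29 = 1875.29
RR3 = 853 / 1875.29 = 0.4549
Denominator → 853 + 83 + 334 + 147 + 85 = 1502
RR5 = 853 / 1502 = 0.5679
Difference = 56.79 − 45.49 = 11.30 percentage points

11.3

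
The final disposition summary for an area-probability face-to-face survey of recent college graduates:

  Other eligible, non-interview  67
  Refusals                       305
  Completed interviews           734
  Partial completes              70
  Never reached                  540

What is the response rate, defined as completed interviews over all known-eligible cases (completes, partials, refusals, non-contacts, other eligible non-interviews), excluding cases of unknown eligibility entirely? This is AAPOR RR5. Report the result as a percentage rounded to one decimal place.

Top → 734
Base → 734 + 70 + 305 + 540 + 67 = 1716
RR5 = 734 / 1716 = 0.4277

42.8%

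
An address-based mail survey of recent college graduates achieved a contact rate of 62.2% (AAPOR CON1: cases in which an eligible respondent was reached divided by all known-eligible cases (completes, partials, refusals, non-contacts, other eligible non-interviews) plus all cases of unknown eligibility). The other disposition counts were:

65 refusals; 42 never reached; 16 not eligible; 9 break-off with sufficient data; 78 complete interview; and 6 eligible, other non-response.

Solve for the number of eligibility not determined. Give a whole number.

54

Top → 78 + 9 + 65 + 6 = 158
CON1 = 158 / D = 0.622
D = 158 / 0.622 = 254.0
Other denominator terms total 200
eligibility not determined = 254.0 − 200 ≈ 54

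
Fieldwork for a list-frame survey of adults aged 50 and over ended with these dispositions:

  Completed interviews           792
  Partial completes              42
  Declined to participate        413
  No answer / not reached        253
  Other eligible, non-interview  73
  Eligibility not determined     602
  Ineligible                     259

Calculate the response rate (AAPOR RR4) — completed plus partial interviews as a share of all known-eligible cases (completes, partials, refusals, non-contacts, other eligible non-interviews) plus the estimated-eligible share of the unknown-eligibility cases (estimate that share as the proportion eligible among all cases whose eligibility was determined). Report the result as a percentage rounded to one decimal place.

Top: 792 + 42 = 834
Determined eligible: 792 + 42 + 413 + 253 + 73 = 1573
e = 1573 / (1573 + 259) = 1573 / 1832 = 0.8586
Estimated eligible among unknowns: 0.8586 × 602 = 516.88
Base: 1573 + 516.88 = 2089.88
RR4 = 834 / 2089.88 = 0.3991

39.9%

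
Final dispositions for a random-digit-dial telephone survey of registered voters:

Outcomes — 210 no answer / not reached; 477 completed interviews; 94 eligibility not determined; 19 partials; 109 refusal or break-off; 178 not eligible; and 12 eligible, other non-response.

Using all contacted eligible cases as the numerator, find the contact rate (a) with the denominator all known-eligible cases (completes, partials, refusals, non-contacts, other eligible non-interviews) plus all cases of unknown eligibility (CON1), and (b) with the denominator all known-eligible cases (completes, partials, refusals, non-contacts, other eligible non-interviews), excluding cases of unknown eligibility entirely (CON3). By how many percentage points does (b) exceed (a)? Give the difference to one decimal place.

7.6

Top → 477 + 19 + 109 + 12 = 617
Denom → 477 + 19 + 109 + 210 + 12 + 94 = 921
CON1 = 617 / 921 = 0.6699
Denom → 477 + 19 + 109 + 210 + 12 = 827
CON3 = 617 / 827 = 0.7461
Difference = 74.61 − 66.99 = 7.62 percentage points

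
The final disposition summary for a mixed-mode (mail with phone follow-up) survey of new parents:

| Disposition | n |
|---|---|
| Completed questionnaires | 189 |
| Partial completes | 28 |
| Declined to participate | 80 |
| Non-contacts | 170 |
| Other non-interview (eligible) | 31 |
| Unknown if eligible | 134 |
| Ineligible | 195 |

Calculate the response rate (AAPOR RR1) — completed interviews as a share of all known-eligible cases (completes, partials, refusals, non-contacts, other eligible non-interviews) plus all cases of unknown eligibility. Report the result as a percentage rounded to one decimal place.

Top = 189
Denom = 189 + 28 + 80 + 170 + 31 + 134 = 632
RR1 = 189 / 632 = 0.2991

29.9%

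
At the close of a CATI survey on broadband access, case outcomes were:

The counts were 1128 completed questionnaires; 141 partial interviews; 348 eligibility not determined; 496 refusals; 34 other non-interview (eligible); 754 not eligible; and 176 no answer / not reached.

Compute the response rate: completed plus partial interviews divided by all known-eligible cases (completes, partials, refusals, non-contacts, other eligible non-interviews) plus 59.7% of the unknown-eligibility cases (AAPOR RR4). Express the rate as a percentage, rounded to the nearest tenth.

Num: 1128 + 141 = 1269
Known eligible: 1128 + 141 + 496 + 176 + 34 = 1975
Estimated eligible among unknowns: 0.5970 × 348 = 207.76
Base: 1975 + 207.76 = 2182.76
RR4 = 1269 / 2182.76 = 0.5814

58.1%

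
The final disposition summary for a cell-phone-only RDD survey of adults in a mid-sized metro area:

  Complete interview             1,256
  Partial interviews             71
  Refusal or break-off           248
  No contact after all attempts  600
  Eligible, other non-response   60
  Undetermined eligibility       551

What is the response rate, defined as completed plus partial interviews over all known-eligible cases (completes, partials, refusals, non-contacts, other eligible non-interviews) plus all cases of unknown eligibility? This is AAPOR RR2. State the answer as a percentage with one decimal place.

47.6%

Numerator = 1256 + 71 = 1327
Denominator = 1256 + 71 + 248 + 600 + 60 + 551 = 2786
RR2 = 1327 / 2786 = 0.4763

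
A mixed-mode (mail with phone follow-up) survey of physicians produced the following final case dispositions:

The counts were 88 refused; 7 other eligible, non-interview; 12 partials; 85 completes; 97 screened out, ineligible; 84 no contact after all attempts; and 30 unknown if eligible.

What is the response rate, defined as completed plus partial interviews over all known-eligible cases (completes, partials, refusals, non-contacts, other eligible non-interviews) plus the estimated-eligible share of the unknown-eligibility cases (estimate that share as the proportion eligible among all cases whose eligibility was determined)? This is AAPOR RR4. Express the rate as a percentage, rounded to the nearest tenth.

Num → 85 + 12 = 97
Eligible (known) → 85 + 12 + 88 + 84 + 7 = 276
e = 276 / (276 + 97) = 276 / 373 = 0.7399
e × U → 0.7399 × 30 = 22.20
Denominator → 276 + 22.20 = 298.20
RR4 = 97 / 298.20 = 0.3253

32.5%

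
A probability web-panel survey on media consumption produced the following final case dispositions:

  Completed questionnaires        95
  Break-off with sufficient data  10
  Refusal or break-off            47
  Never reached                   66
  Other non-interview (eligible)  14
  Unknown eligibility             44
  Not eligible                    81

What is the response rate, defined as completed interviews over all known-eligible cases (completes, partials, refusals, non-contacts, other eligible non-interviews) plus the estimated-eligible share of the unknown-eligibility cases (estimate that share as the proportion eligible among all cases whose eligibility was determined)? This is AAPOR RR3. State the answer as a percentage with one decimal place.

Num = 95
Eligible (known) = 95 + 10 + 47 + 66 + 14 = 232
e = 232 / (232 + 81) = 232 / 313 = 0.7412
Estimated eligible among unknowns = 0.7412 × 44 = 32.61
Base = 232 + 32.61 = 264.61
RR3 = 95 / 264.61 = 0.3590

35.9%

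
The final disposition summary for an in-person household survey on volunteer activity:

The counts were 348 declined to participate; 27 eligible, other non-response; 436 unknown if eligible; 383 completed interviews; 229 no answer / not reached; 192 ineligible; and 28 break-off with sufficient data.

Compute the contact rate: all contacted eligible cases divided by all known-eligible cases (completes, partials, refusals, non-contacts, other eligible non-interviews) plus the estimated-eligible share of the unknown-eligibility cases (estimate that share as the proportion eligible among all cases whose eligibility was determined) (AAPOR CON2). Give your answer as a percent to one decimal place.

Top = 383 + 28 + 348 + 27 = 786
Eligible (known) = 383 + 28 + 348 + 229 + 27 = 1015
e = 1015 / (1015 + 192) = 1015 / 1207 = 0.8409
Estimated eligible among unknowns = 0.8409 × 436 = 366.63
Denominator = 1015 + 366.63 = 1381.63
CON2 = 786 / 1381.63 = 0.5689

56.9%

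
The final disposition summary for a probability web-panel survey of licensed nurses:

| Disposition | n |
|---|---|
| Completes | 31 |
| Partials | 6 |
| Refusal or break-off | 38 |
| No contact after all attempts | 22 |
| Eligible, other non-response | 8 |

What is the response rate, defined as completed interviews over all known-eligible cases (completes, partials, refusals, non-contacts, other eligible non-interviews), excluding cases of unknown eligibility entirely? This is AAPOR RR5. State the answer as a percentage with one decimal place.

Numerator → 31
Denom → 31 + 6 + 38 + 22 + 8 = 105
RR5 = 31 / 105 = 0.2952

29.5%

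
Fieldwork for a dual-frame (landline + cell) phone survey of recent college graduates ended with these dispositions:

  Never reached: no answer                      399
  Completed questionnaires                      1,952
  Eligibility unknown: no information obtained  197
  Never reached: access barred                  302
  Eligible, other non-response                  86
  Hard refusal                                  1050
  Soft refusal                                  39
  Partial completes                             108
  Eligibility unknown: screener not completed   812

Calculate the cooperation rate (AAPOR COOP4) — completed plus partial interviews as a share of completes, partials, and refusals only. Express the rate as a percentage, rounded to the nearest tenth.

Refusals = 1050 + 39 = 1089
No answer / not reached = 399 + 302 = 701
Eligibility not determined = 812 + 197 = 1009
Num = 1952 + 108 = 2060
Denominator = 1952 + 108 + 1089 = 3149
COOP4 = 2060 / 3149 = 0.6542

65.4%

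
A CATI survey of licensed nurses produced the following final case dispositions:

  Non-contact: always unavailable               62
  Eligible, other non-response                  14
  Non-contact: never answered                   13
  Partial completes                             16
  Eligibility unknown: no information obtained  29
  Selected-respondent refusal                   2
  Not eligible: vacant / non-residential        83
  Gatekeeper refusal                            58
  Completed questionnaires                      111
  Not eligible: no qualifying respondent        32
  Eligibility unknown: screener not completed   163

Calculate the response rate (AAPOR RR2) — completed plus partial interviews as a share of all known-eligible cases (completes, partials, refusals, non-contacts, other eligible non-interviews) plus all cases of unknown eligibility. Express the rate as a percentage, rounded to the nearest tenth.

27.1%

Refusals = 58 + 2 = 60
Never reached = 13 + 62 = 75
Eligibility not determined = 163 + 29 = 192
Screened out, ineligible = 32 + 83 = 115
Numerator: 111 + 16 = 127
Denom: 111 + 16 + 60 + 75 + 14 + 192 = 468
RR2 = 127 / 468 = 0.2714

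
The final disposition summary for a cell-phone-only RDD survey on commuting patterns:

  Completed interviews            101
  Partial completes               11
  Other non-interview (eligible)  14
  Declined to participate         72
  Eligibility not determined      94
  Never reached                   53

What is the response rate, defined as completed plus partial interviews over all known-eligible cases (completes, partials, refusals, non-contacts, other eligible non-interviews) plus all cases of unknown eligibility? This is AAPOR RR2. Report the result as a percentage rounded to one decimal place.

Numerator: 101 + 11 = 112
Denominator: 101 + 11 + 72 + 53 + 14 + 94 = 345
RR2 = 112 / 345 = 0.3246

32.5%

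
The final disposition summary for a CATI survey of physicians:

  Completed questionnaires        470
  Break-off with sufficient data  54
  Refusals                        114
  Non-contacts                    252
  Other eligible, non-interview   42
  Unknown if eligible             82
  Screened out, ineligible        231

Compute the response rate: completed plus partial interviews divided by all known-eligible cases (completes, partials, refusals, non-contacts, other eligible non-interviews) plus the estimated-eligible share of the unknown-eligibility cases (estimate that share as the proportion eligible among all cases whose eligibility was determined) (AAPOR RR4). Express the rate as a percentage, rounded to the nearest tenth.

Top = 470 + 54 = 524
Known eligible = 470 + 54 + 114 + 252 + 42 = 932
e = 932 / (932 + 231) = 932 / 1163 = 0.8014
Eligible share of unknowns = 0.8014 × 82 = 65.71
Base = 932 + 65.71 = 997.71
RR4 = 524 / 997.71 = 0.5252

52.5%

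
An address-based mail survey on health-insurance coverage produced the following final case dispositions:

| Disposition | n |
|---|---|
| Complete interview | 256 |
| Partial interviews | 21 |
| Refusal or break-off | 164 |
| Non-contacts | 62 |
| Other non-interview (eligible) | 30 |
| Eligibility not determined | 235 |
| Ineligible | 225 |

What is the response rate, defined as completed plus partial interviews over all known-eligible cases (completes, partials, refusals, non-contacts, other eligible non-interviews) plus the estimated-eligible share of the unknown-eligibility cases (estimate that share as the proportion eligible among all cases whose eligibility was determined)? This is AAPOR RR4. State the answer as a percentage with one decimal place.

Num = 256 + 21 = 277
Eligible (known) = 256 + 21 + 164 + 62 + 30 = 533
e = 533 / (533 + 225) = 533 / 758 = 0.7032
e × U = 0.7032 × 235 = 165.25
Base = 533 + 165.25 = 698.25
RR4 = 277 / 698.25 = 0.3967

39.7%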